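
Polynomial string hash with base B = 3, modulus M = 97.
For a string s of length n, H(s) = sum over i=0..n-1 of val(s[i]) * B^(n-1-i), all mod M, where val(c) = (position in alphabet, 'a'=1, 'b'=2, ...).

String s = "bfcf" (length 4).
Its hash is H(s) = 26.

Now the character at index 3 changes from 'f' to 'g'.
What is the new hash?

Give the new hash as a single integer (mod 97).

Answer: 27

Derivation:
val('f') = 6, val('g') = 7
Position k = 3, exponent = n-1-k = 0
B^0 mod M = 3^0 mod 97 = 1
Delta = (7 - 6) * 1 mod 97 = 1
New hash = (26 + 1) mod 97 = 27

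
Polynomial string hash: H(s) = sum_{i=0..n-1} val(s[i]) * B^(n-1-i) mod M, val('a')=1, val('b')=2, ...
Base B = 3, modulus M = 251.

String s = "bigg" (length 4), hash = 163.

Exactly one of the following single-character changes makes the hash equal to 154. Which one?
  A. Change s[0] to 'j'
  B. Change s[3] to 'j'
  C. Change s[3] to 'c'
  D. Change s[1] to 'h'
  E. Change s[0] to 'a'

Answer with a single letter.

Answer: D

Derivation:
Option A: s[0]='b'->'j', delta=(10-2)*3^3 mod 251 = 216, hash=163+216 mod 251 = 128
Option B: s[3]='g'->'j', delta=(10-7)*3^0 mod 251 = 3, hash=163+3 mod 251 = 166
Option C: s[3]='g'->'c', delta=(3-7)*3^0 mod 251 = 247, hash=163+247 mod 251 = 159
Option D: s[1]='i'->'h', delta=(8-9)*3^2 mod 251 = 242, hash=163+242 mod 251 = 154 <-- target
Option E: s[0]='b'->'a', delta=(1-2)*3^3 mod 251 = 224, hash=163+224 mod 251 = 136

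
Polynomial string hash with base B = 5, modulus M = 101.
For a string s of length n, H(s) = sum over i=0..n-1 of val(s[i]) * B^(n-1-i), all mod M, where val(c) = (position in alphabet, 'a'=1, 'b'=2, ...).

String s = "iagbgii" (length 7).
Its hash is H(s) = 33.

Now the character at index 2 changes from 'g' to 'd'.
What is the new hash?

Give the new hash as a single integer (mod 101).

val('g') = 7, val('d') = 4
Position k = 2, exponent = n-1-k = 4
B^4 mod M = 5^4 mod 101 = 19
Delta = (4 - 7) * 19 mod 101 = 44
New hash = (33 + 44) mod 101 = 77

Answer: 77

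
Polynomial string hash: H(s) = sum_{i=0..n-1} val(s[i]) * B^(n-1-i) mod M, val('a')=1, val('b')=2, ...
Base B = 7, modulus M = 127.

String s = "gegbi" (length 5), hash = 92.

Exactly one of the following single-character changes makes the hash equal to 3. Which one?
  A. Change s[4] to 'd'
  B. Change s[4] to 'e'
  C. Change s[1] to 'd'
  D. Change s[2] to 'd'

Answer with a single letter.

Option A: s[4]='i'->'d', delta=(4-9)*7^0 mod 127 = 122, hash=92+122 mod 127 = 87
Option B: s[4]='i'->'e', delta=(5-9)*7^0 mod 127 = 123, hash=92+123 mod 127 = 88
Option C: s[1]='e'->'d', delta=(4-5)*7^3 mod 127 = 38, hash=92+38 mod 127 = 3 <-- target
Option D: s[2]='g'->'d', delta=(4-7)*7^2 mod 127 = 107, hash=92+107 mod 127 = 72

Answer: C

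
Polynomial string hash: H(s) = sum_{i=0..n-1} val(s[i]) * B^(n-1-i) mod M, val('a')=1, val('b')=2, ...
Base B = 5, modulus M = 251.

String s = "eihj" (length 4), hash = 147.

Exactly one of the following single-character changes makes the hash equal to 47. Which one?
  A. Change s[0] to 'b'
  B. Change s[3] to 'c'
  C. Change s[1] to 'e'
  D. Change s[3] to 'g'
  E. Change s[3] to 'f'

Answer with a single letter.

Option A: s[0]='e'->'b', delta=(2-5)*5^3 mod 251 = 127, hash=147+127 mod 251 = 23
Option B: s[3]='j'->'c', delta=(3-10)*5^0 mod 251 = 244, hash=147+244 mod 251 = 140
Option C: s[1]='i'->'e', delta=(5-9)*5^2 mod 251 = 151, hash=147+151 mod 251 = 47 <-- target
Option D: s[3]='j'->'g', delta=(7-10)*5^0 mod 251 = 248, hash=147+248 mod 251 = 144
Option E: s[3]='j'->'f', delta=(6-10)*5^0 mod 251 = 247, hash=147+247 mod 251 = 143

Answer: C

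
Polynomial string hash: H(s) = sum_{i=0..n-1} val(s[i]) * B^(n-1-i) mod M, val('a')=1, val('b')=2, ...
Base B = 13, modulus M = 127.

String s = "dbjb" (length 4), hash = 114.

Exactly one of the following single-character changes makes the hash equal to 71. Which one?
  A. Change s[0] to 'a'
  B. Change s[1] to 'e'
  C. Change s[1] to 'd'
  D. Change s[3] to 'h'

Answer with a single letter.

Option A: s[0]='d'->'a', delta=(1-4)*13^3 mod 127 = 13, hash=114+13 mod 127 = 0
Option B: s[1]='b'->'e', delta=(5-2)*13^2 mod 127 = 126, hash=114+126 mod 127 = 113
Option C: s[1]='b'->'d', delta=(4-2)*13^2 mod 127 = 84, hash=114+84 mod 127 = 71 <-- target
Option D: s[3]='b'->'h', delta=(8-2)*13^0 mod 127 = 6, hash=114+6 mod 127 = 120

Answer: C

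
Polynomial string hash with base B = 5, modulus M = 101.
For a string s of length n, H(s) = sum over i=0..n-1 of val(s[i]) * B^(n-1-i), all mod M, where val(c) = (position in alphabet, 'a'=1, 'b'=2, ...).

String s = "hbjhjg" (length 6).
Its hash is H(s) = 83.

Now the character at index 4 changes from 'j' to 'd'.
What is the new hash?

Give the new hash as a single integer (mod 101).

Answer: 53

Derivation:
val('j') = 10, val('d') = 4
Position k = 4, exponent = n-1-k = 1
B^1 mod M = 5^1 mod 101 = 5
Delta = (4 - 10) * 5 mod 101 = 71
New hash = (83 + 71) mod 101 = 53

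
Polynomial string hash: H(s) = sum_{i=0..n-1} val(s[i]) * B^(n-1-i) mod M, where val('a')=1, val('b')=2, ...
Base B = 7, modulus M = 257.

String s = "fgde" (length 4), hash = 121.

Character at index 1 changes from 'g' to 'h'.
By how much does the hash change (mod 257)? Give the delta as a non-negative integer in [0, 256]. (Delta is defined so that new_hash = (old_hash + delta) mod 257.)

Delta formula: (val(new) - val(old)) * B^(n-1-k) mod M
  val('h') - val('g') = 8 - 7 = 1
  B^(n-1-k) = 7^2 mod 257 = 49
  Delta = 1 * 49 mod 257 = 49

Answer: 49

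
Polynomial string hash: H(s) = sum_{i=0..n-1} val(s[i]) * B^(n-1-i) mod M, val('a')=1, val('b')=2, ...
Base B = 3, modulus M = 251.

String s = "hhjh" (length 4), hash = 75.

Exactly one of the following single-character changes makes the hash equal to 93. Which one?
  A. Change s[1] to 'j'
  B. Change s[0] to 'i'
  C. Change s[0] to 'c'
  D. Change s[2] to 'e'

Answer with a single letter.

Option A: s[1]='h'->'j', delta=(10-8)*3^2 mod 251 = 18, hash=75+18 mod 251 = 93 <-- target
Option B: s[0]='h'->'i', delta=(9-8)*3^3 mod 251 = 27, hash=75+27 mod 251 = 102
Option C: s[0]='h'->'c', delta=(3-8)*3^3 mod 251 = 116, hash=75+116 mod 251 = 191
Option D: s[2]='j'->'e', delta=(5-10)*3^1 mod 251 = 236, hash=75+236 mod 251 = 60

Answer: A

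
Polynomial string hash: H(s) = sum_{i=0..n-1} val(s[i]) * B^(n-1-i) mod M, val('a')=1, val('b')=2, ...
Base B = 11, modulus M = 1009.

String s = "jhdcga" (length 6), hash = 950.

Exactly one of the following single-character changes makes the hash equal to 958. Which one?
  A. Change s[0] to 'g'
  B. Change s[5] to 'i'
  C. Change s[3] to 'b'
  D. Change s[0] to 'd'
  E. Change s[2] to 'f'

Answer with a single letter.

Option A: s[0]='j'->'g', delta=(7-10)*11^5 mod 1009 = 158, hash=950+158 mod 1009 = 99
Option B: s[5]='a'->'i', delta=(9-1)*11^0 mod 1009 = 8, hash=950+8 mod 1009 = 958 <-- target
Option C: s[3]='c'->'b', delta=(2-3)*11^2 mod 1009 = 888, hash=950+888 mod 1009 = 829
Option D: s[0]='j'->'d', delta=(4-10)*11^5 mod 1009 = 316, hash=950+316 mod 1009 = 257
Option E: s[2]='d'->'f', delta=(6-4)*11^3 mod 1009 = 644, hash=950+644 mod 1009 = 585

Answer: B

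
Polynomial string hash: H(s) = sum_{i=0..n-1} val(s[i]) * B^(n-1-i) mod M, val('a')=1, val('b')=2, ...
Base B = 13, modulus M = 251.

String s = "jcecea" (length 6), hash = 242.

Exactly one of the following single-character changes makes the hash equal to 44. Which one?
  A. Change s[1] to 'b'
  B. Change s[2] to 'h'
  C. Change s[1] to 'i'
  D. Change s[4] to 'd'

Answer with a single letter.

Option A: s[1]='c'->'b', delta=(2-3)*13^4 mod 251 = 53, hash=242+53 mod 251 = 44 <-- target
Option B: s[2]='e'->'h', delta=(8-5)*13^3 mod 251 = 65, hash=242+65 mod 251 = 56
Option C: s[1]='c'->'i', delta=(9-3)*13^4 mod 251 = 184, hash=242+184 mod 251 = 175
Option D: s[4]='e'->'d', delta=(4-5)*13^1 mod 251 = 238, hash=242+238 mod 251 = 229

Answer: A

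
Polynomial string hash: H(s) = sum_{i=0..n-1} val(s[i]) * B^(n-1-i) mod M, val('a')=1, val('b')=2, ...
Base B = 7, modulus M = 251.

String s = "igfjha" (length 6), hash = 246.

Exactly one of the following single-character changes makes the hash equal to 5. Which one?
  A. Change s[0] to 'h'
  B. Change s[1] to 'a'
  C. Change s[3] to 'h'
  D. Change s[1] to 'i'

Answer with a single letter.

Option A: s[0]='i'->'h', delta=(8-9)*7^5 mod 251 = 10, hash=246+10 mod 251 = 5 <-- target
Option B: s[1]='g'->'a', delta=(1-7)*7^4 mod 251 = 152, hash=246+152 mod 251 = 147
Option C: s[3]='j'->'h', delta=(8-10)*7^2 mod 251 = 153, hash=246+153 mod 251 = 148
Option D: s[1]='g'->'i', delta=(9-7)*7^4 mod 251 = 33, hash=246+33 mod 251 = 28

Answer: A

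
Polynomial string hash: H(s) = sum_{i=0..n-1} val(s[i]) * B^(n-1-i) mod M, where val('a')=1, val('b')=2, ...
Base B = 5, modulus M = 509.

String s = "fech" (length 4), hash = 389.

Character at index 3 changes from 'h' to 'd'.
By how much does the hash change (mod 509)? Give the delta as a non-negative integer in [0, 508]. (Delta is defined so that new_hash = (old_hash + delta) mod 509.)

Delta formula: (val(new) - val(old)) * B^(n-1-k) mod M
  val('d') - val('h') = 4 - 8 = -4
  B^(n-1-k) = 5^0 mod 509 = 1
  Delta = -4 * 1 mod 509 = 505

Answer: 505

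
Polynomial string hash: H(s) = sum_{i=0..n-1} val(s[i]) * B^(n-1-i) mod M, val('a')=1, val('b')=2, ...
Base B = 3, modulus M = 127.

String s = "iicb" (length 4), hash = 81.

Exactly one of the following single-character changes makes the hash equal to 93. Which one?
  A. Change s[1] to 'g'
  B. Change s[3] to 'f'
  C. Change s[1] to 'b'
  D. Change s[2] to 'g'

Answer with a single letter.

Answer: D

Derivation:
Option A: s[1]='i'->'g', delta=(7-9)*3^2 mod 127 = 109, hash=81+109 mod 127 = 63
Option B: s[3]='b'->'f', delta=(6-2)*3^0 mod 127 = 4, hash=81+4 mod 127 = 85
Option C: s[1]='i'->'b', delta=(2-9)*3^2 mod 127 = 64, hash=81+64 mod 127 = 18
Option D: s[2]='c'->'g', delta=(7-3)*3^1 mod 127 = 12, hash=81+12 mod 127 = 93 <-- target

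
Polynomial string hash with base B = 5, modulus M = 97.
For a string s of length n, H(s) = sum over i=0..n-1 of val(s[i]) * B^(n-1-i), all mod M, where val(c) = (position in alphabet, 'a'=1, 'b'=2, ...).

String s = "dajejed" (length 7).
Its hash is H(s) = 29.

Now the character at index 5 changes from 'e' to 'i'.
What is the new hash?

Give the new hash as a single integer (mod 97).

Answer: 49

Derivation:
val('e') = 5, val('i') = 9
Position k = 5, exponent = n-1-k = 1
B^1 mod M = 5^1 mod 97 = 5
Delta = (9 - 5) * 5 mod 97 = 20
New hash = (29 + 20) mod 97 = 49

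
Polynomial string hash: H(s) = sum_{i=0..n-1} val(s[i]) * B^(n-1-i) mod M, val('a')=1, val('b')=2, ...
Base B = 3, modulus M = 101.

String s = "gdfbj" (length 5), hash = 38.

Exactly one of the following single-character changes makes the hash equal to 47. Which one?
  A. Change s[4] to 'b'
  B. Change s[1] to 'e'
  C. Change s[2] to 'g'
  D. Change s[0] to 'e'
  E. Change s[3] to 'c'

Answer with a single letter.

Option A: s[4]='j'->'b', delta=(2-10)*3^0 mod 101 = 93, hash=38+93 mod 101 = 30
Option B: s[1]='d'->'e', delta=(5-4)*3^3 mod 101 = 27, hash=38+27 mod 101 = 65
Option C: s[2]='f'->'g', delta=(7-6)*3^2 mod 101 = 9, hash=38+9 mod 101 = 47 <-- target
Option D: s[0]='g'->'e', delta=(5-7)*3^4 mod 101 = 40, hash=38+40 mod 101 = 78
Option E: s[3]='b'->'c', delta=(3-2)*3^1 mod 101 = 3, hash=38+3 mod 101 = 41

Answer: C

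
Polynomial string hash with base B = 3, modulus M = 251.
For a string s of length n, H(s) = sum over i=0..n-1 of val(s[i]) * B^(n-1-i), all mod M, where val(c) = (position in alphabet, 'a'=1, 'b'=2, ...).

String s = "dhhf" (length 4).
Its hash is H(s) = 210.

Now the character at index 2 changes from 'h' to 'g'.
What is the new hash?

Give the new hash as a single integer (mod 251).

Answer: 207

Derivation:
val('h') = 8, val('g') = 7
Position k = 2, exponent = n-1-k = 1
B^1 mod M = 3^1 mod 251 = 3
Delta = (7 - 8) * 3 mod 251 = 248
New hash = (210 + 248) mod 251 = 207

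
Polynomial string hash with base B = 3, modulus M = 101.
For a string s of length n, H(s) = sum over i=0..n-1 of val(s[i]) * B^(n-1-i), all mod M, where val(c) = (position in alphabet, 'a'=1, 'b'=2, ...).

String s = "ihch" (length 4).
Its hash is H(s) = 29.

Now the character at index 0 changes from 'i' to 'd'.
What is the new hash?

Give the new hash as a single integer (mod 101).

Answer: 96

Derivation:
val('i') = 9, val('d') = 4
Position k = 0, exponent = n-1-k = 3
B^3 mod M = 3^3 mod 101 = 27
Delta = (4 - 9) * 27 mod 101 = 67
New hash = (29 + 67) mod 101 = 96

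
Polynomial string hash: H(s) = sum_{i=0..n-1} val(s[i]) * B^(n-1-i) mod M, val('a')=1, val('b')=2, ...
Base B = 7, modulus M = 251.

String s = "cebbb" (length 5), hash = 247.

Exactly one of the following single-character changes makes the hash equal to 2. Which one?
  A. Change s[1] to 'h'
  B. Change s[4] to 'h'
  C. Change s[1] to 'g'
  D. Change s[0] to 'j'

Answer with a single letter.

Answer: B

Derivation:
Option A: s[1]='e'->'h', delta=(8-5)*7^3 mod 251 = 25, hash=247+25 mod 251 = 21
Option B: s[4]='b'->'h', delta=(8-2)*7^0 mod 251 = 6, hash=247+6 mod 251 = 2 <-- target
Option C: s[1]='e'->'g', delta=(7-5)*7^3 mod 251 = 184, hash=247+184 mod 251 = 180
Option D: s[0]='c'->'j', delta=(10-3)*7^4 mod 251 = 241, hash=247+241 mod 251 = 237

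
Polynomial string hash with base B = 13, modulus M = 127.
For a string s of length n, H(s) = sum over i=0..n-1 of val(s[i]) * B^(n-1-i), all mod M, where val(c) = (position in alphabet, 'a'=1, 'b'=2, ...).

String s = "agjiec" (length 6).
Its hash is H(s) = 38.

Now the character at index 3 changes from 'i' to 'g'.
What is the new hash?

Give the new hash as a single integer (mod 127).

val('i') = 9, val('g') = 7
Position k = 3, exponent = n-1-k = 2
B^2 mod M = 13^2 mod 127 = 42
Delta = (7 - 9) * 42 mod 127 = 43
New hash = (38 + 43) mod 127 = 81

Answer: 81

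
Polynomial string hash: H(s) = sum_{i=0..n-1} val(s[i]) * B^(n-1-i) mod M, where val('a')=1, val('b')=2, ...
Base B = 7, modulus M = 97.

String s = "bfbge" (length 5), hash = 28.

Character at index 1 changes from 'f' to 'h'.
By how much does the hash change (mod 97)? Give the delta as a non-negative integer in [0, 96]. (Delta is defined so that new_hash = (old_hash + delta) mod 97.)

Delta formula: (val(new) - val(old)) * B^(n-1-k) mod M
  val('h') - val('f') = 8 - 6 = 2
  B^(n-1-k) = 7^3 mod 97 = 52
  Delta = 2 * 52 mod 97 = 7

Answer: 7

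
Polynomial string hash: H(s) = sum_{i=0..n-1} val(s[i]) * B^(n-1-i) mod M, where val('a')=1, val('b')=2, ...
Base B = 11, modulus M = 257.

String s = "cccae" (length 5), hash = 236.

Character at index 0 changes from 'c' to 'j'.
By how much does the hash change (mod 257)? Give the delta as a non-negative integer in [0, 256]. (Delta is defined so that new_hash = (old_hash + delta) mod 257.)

Delta formula: (val(new) - val(old)) * B^(n-1-k) mod M
  val('j') - val('c') = 10 - 3 = 7
  B^(n-1-k) = 11^4 mod 257 = 249
  Delta = 7 * 249 mod 257 = 201

Answer: 201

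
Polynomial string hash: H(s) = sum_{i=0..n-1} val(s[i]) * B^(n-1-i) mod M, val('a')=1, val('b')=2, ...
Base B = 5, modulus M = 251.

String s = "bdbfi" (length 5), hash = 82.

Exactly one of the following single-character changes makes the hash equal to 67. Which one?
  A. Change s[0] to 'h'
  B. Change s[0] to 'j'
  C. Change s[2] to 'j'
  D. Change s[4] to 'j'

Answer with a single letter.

Option A: s[0]='b'->'h', delta=(8-2)*5^4 mod 251 = 236, hash=82+236 mod 251 = 67 <-- target
Option B: s[0]='b'->'j', delta=(10-2)*5^4 mod 251 = 231, hash=82+231 mod 251 = 62
Option C: s[2]='b'->'j', delta=(10-2)*5^2 mod 251 = 200, hash=82+200 mod 251 = 31
Option D: s[4]='i'->'j', delta=(10-9)*5^0 mod 251 = 1, hash=82+1 mod 251 = 83

Answer: A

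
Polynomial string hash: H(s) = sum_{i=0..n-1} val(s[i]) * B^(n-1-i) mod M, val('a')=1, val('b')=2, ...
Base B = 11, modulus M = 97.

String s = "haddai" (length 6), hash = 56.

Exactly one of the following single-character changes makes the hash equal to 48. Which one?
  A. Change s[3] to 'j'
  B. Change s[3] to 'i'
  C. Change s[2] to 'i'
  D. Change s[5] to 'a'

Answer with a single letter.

Option A: s[3]='d'->'j', delta=(10-4)*11^2 mod 97 = 47, hash=56+47 mod 97 = 6
Option B: s[3]='d'->'i', delta=(9-4)*11^2 mod 97 = 23, hash=56+23 mod 97 = 79
Option C: s[2]='d'->'i', delta=(9-4)*11^3 mod 97 = 59, hash=56+59 mod 97 = 18
Option D: s[5]='i'->'a', delta=(1-9)*11^0 mod 97 = 89, hash=56+89 mod 97 = 48 <-- target

Answer: D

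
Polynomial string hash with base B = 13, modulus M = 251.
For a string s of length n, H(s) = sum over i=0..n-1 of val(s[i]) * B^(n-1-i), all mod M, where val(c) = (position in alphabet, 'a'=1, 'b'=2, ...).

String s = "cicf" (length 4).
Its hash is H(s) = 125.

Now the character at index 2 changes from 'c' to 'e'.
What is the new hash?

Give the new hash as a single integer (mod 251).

Answer: 151

Derivation:
val('c') = 3, val('e') = 5
Position k = 2, exponent = n-1-k = 1
B^1 mod M = 13^1 mod 251 = 13
Delta = (5 - 3) * 13 mod 251 = 26
New hash = (125 + 26) mod 251 = 151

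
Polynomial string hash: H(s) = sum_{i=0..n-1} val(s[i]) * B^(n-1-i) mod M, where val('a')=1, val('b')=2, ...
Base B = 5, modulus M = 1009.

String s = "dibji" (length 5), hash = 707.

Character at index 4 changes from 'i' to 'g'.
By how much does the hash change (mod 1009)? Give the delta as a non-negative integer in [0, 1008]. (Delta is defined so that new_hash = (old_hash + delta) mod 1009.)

Answer: 1007

Derivation:
Delta formula: (val(new) - val(old)) * B^(n-1-k) mod M
  val('g') - val('i') = 7 - 9 = -2
  B^(n-1-k) = 5^0 mod 1009 = 1
  Delta = -2 * 1 mod 1009 = 1007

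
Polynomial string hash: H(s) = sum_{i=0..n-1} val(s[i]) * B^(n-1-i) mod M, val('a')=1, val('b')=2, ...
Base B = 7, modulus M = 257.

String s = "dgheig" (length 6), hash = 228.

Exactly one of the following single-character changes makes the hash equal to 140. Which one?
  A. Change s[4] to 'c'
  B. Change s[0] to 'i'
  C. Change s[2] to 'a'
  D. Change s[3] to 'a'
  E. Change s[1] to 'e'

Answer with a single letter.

Option A: s[4]='i'->'c', delta=(3-9)*7^1 mod 257 = 215, hash=228+215 mod 257 = 186
Option B: s[0]='d'->'i', delta=(9-4)*7^5 mod 257 = 253, hash=228+253 mod 257 = 224
Option C: s[2]='h'->'a', delta=(1-8)*7^3 mod 257 = 169, hash=228+169 mod 257 = 140 <-- target
Option D: s[3]='e'->'a', delta=(1-5)*7^2 mod 257 = 61, hash=228+61 mod 257 = 32
Option E: s[1]='g'->'e', delta=(5-7)*7^4 mod 257 = 81, hash=228+81 mod 257 = 52

Answer: C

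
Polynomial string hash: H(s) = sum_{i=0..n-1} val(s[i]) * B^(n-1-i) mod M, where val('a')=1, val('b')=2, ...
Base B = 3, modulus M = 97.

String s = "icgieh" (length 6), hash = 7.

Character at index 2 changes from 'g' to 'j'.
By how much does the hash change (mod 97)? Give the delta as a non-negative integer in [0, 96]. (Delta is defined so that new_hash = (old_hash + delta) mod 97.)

Answer: 81

Derivation:
Delta formula: (val(new) - val(old)) * B^(n-1-k) mod M
  val('j') - val('g') = 10 - 7 = 3
  B^(n-1-k) = 3^3 mod 97 = 27
  Delta = 3 * 27 mod 97 = 81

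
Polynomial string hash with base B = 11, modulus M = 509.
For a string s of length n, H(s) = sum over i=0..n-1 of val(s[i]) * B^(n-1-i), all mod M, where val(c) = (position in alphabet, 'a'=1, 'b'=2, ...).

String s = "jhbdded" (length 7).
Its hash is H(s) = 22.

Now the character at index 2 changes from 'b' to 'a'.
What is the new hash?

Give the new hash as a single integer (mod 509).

Answer: 142

Derivation:
val('b') = 2, val('a') = 1
Position k = 2, exponent = n-1-k = 4
B^4 mod M = 11^4 mod 509 = 389
Delta = (1 - 2) * 389 mod 509 = 120
New hash = (22 + 120) mod 509 = 142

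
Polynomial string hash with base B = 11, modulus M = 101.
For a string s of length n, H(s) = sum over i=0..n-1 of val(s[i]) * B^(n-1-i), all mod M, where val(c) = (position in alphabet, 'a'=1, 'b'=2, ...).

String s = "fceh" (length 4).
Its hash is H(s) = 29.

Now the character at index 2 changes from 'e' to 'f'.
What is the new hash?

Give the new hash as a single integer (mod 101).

val('e') = 5, val('f') = 6
Position k = 2, exponent = n-1-k = 1
B^1 mod M = 11^1 mod 101 = 11
Delta = (6 - 5) * 11 mod 101 = 11
New hash = (29 + 11) mod 101 = 40

Answer: 40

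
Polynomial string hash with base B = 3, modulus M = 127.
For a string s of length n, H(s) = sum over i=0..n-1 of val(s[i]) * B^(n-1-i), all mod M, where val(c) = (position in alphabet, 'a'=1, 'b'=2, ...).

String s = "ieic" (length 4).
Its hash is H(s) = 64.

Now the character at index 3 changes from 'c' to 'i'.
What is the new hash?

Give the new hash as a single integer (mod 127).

Answer: 70

Derivation:
val('c') = 3, val('i') = 9
Position k = 3, exponent = n-1-k = 0
B^0 mod M = 3^0 mod 127 = 1
Delta = (9 - 3) * 1 mod 127 = 6
New hash = (64 + 6) mod 127 = 70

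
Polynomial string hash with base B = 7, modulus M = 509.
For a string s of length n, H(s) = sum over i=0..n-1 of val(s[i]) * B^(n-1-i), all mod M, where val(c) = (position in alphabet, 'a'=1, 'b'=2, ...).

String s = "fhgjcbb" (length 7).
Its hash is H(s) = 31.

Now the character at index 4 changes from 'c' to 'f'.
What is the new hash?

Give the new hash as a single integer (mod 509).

Answer: 178

Derivation:
val('c') = 3, val('f') = 6
Position k = 4, exponent = n-1-k = 2
B^2 mod M = 7^2 mod 509 = 49
Delta = (6 - 3) * 49 mod 509 = 147
New hash = (31 + 147) mod 509 = 178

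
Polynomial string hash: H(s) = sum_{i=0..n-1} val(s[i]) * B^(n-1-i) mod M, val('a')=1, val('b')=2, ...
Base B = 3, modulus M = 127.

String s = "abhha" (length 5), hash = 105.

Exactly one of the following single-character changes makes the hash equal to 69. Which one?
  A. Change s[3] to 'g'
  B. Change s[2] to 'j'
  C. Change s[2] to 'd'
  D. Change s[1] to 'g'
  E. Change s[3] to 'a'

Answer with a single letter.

Option A: s[3]='h'->'g', delta=(7-8)*3^1 mod 127 = 124, hash=105+124 mod 127 = 102
Option B: s[2]='h'->'j', delta=(10-8)*3^2 mod 127 = 18, hash=105+18 mod 127 = 123
Option C: s[2]='h'->'d', delta=(4-8)*3^2 mod 127 = 91, hash=105+91 mod 127 = 69 <-- target
Option D: s[1]='b'->'g', delta=(7-2)*3^3 mod 127 = 8, hash=105+8 mod 127 = 113
Option E: s[3]='h'->'a', delta=(1-8)*3^1 mod 127 = 106, hash=105+106 mod 127 = 84

Answer: C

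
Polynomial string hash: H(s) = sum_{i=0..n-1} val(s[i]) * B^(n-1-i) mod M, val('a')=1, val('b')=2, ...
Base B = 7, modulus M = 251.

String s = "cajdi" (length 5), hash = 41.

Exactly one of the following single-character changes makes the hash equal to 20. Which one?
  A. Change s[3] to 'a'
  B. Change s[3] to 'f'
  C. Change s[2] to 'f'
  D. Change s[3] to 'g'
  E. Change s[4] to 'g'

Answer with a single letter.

Answer: A

Derivation:
Option A: s[3]='d'->'a', delta=(1-4)*7^1 mod 251 = 230, hash=41+230 mod 251 = 20 <-- target
Option B: s[3]='d'->'f', delta=(6-4)*7^1 mod 251 = 14, hash=41+14 mod 251 = 55
Option C: s[2]='j'->'f', delta=(6-10)*7^2 mod 251 = 55, hash=41+55 mod 251 = 96
Option D: s[3]='d'->'g', delta=(7-4)*7^1 mod 251 = 21, hash=41+21 mod 251 = 62
Option E: s[4]='i'->'g', delta=(7-9)*7^0 mod 251 = 249, hash=41+249 mod 251 = 39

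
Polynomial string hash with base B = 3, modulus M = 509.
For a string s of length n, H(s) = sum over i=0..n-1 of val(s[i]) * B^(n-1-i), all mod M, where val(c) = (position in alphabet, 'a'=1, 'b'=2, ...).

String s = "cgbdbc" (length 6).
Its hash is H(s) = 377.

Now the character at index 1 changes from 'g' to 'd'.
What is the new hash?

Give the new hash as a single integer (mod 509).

val('g') = 7, val('d') = 4
Position k = 1, exponent = n-1-k = 4
B^4 mod M = 3^4 mod 509 = 81
Delta = (4 - 7) * 81 mod 509 = 266
New hash = (377 + 266) mod 509 = 134

Answer: 134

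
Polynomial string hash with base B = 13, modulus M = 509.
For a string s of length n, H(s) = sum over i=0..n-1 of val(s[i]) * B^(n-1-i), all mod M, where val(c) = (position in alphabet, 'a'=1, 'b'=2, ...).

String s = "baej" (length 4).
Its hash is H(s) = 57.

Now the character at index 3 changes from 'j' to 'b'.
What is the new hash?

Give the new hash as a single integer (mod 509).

Answer: 49

Derivation:
val('j') = 10, val('b') = 2
Position k = 3, exponent = n-1-k = 0
B^0 mod M = 13^0 mod 509 = 1
Delta = (2 - 10) * 1 mod 509 = 501
New hash = (57 + 501) mod 509 = 49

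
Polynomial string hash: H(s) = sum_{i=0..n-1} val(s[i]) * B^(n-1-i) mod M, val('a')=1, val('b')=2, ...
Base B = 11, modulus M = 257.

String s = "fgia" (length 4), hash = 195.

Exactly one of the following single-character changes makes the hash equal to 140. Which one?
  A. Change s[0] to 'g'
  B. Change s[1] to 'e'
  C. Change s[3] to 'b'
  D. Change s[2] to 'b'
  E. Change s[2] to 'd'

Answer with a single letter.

Answer: E

Derivation:
Option A: s[0]='f'->'g', delta=(7-6)*11^3 mod 257 = 46, hash=195+46 mod 257 = 241
Option B: s[1]='g'->'e', delta=(5-7)*11^2 mod 257 = 15, hash=195+15 mod 257 = 210
Option C: s[3]='a'->'b', delta=(2-1)*11^0 mod 257 = 1, hash=195+1 mod 257 = 196
Option D: s[2]='i'->'b', delta=(2-9)*11^1 mod 257 = 180, hash=195+180 mod 257 = 118
Option E: s[2]='i'->'d', delta=(4-9)*11^1 mod 257 = 202, hash=195+202 mod 257 = 140 <-- target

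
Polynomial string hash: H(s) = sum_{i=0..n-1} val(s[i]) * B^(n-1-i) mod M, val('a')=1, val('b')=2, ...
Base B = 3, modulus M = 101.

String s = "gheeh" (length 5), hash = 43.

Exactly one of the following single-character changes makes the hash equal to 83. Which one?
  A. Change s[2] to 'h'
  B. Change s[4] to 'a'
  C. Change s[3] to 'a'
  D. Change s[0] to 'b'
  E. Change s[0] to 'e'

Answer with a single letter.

Answer: E

Derivation:
Option A: s[2]='e'->'h', delta=(8-5)*3^2 mod 101 = 27, hash=43+27 mod 101 = 70
Option B: s[4]='h'->'a', delta=(1-8)*3^0 mod 101 = 94, hash=43+94 mod 101 = 36
Option C: s[3]='e'->'a', delta=(1-5)*3^1 mod 101 = 89, hash=43+89 mod 101 = 31
Option D: s[0]='g'->'b', delta=(2-7)*3^4 mod 101 = 100, hash=43+100 mod 101 = 42
Option E: s[0]='g'->'e', delta=(5-7)*3^4 mod 101 = 40, hash=43+40 mod 101 = 83 <-- target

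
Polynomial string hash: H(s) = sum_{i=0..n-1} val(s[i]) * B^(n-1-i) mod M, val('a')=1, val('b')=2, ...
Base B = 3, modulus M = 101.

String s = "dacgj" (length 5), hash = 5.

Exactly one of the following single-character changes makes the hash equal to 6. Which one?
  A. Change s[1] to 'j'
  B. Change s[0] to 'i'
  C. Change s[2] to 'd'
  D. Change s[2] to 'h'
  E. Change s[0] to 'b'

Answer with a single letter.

Option A: s[1]='a'->'j', delta=(10-1)*3^3 mod 101 = 41, hash=5+41 mod 101 = 46
Option B: s[0]='d'->'i', delta=(9-4)*3^4 mod 101 = 1, hash=5+1 mod 101 = 6 <-- target
Option C: s[2]='c'->'d', delta=(4-3)*3^2 mod 101 = 9, hash=5+9 mod 101 = 14
Option D: s[2]='c'->'h', delta=(8-3)*3^2 mod 101 = 45, hash=5+45 mod 101 = 50
Option E: s[0]='d'->'b', delta=(2-4)*3^4 mod 101 = 40, hash=5+40 mod 101 = 45

Answer: B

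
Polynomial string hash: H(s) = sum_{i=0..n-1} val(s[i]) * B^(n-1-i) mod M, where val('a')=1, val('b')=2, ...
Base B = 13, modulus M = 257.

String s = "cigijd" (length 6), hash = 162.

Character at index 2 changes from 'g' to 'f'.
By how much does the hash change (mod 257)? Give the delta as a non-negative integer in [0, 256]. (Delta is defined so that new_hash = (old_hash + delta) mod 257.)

Delta formula: (val(new) - val(old)) * B^(n-1-k) mod M
  val('f') - val('g') = 6 - 7 = -1
  B^(n-1-k) = 13^3 mod 257 = 141
  Delta = -1 * 141 mod 257 = 116

Answer: 116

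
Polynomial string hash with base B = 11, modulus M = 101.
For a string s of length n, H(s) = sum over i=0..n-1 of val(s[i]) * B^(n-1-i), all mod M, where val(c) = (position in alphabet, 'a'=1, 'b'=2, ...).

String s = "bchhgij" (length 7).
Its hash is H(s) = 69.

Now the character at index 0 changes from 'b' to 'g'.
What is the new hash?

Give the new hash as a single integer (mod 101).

val('b') = 2, val('g') = 7
Position k = 0, exponent = n-1-k = 6
B^6 mod M = 11^6 mod 101 = 21
Delta = (7 - 2) * 21 mod 101 = 4
New hash = (69 + 4) mod 101 = 73

Answer: 73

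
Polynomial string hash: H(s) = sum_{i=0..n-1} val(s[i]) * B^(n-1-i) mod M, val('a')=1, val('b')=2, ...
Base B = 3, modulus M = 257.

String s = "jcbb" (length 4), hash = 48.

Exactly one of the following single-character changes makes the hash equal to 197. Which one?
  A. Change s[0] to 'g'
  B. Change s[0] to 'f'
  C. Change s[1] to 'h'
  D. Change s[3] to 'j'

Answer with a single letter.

Answer: B

Derivation:
Option A: s[0]='j'->'g', delta=(7-10)*3^3 mod 257 = 176, hash=48+176 mod 257 = 224
Option B: s[0]='j'->'f', delta=(6-10)*3^3 mod 257 = 149, hash=48+149 mod 257 = 197 <-- target
Option C: s[1]='c'->'h', delta=(8-3)*3^2 mod 257 = 45, hash=48+45 mod 257 = 93
Option D: s[3]='b'->'j', delta=(10-2)*3^0 mod 257 = 8, hash=48+8 mod 257 = 56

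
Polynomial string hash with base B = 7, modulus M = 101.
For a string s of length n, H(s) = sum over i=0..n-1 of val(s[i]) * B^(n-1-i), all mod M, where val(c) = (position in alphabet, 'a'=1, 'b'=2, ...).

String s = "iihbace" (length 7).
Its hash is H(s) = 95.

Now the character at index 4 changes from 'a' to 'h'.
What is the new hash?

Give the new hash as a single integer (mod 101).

Answer: 34

Derivation:
val('a') = 1, val('h') = 8
Position k = 4, exponent = n-1-k = 2
B^2 mod M = 7^2 mod 101 = 49
Delta = (8 - 1) * 49 mod 101 = 40
New hash = (95 + 40) mod 101 = 34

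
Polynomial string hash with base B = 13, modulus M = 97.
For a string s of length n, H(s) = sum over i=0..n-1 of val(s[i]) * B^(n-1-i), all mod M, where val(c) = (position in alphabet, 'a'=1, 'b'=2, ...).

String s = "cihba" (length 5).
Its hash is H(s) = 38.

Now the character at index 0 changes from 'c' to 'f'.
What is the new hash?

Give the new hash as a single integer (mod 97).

Answer: 70

Derivation:
val('c') = 3, val('f') = 6
Position k = 0, exponent = n-1-k = 4
B^4 mod M = 13^4 mod 97 = 43
Delta = (6 - 3) * 43 mod 97 = 32
New hash = (38 + 32) mod 97 = 70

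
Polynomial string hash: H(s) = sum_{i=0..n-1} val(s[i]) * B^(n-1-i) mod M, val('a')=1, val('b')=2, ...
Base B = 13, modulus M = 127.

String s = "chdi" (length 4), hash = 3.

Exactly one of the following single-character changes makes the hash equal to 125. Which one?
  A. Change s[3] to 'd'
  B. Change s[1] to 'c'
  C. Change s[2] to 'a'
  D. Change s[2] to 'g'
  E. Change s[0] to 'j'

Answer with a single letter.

Option A: s[3]='i'->'d', delta=(4-9)*13^0 mod 127 = 122, hash=3+122 mod 127 = 125 <-- target
Option B: s[1]='h'->'c', delta=(3-8)*13^2 mod 127 = 44, hash=3+44 mod 127 = 47
Option C: s[2]='d'->'a', delta=(1-4)*13^1 mod 127 = 88, hash=3+88 mod 127 = 91
Option D: s[2]='d'->'g', delta=(7-4)*13^1 mod 127 = 39, hash=3+39 mod 127 = 42
Option E: s[0]='c'->'j', delta=(10-3)*13^3 mod 127 = 12, hash=3+12 mod 127 = 15

Answer: A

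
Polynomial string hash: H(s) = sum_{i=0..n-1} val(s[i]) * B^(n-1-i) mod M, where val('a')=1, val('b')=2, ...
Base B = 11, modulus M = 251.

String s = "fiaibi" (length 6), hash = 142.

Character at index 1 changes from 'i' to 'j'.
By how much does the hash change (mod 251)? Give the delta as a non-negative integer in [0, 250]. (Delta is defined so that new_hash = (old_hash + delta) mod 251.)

Answer: 83

Derivation:
Delta formula: (val(new) - val(old)) * B^(n-1-k) mod M
  val('j') - val('i') = 10 - 9 = 1
  B^(n-1-k) = 11^4 mod 251 = 83
  Delta = 1 * 83 mod 251 = 83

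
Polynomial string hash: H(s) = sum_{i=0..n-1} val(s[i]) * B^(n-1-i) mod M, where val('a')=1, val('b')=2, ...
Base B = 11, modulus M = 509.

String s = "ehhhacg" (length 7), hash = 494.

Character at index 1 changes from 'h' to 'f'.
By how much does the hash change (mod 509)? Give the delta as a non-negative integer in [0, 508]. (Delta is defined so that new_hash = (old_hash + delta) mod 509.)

Delta formula: (val(new) - val(old)) * B^(n-1-k) mod M
  val('f') - val('h') = 6 - 8 = -2
  B^(n-1-k) = 11^5 mod 509 = 207
  Delta = -2 * 207 mod 509 = 95

Answer: 95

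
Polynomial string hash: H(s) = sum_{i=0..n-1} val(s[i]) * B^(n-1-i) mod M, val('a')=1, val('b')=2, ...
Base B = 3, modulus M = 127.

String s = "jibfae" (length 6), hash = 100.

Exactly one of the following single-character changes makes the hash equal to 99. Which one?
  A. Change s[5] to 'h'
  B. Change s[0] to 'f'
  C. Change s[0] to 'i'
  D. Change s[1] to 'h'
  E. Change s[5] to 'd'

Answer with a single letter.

Option A: s[5]='e'->'h', delta=(8-5)*3^0 mod 127 = 3, hash=100+3 mod 127 = 103
Option B: s[0]='j'->'f', delta=(6-10)*3^5 mod 127 = 44, hash=100+44 mod 127 = 17
Option C: s[0]='j'->'i', delta=(9-10)*3^5 mod 127 = 11, hash=100+11 mod 127 = 111
Option D: s[1]='i'->'h', delta=(8-9)*3^4 mod 127 = 46, hash=100+46 mod 127 = 19
Option E: s[5]='e'->'d', delta=(4-5)*3^0 mod 127 = 126, hash=100+126 mod 127 = 99 <-- target

Answer: E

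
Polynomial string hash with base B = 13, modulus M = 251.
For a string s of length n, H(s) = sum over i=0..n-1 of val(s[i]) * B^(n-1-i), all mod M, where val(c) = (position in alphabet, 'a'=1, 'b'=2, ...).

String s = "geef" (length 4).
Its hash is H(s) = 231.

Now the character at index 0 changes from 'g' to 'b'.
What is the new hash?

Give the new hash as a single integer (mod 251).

val('g') = 7, val('b') = 2
Position k = 0, exponent = n-1-k = 3
B^3 mod M = 13^3 mod 251 = 189
Delta = (2 - 7) * 189 mod 251 = 59
New hash = (231 + 59) mod 251 = 39

Answer: 39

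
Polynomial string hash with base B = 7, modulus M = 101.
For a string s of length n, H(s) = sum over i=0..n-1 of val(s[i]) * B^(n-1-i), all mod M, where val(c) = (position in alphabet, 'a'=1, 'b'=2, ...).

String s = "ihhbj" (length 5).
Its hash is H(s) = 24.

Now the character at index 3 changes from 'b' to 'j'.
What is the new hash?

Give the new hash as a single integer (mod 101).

Answer: 80

Derivation:
val('b') = 2, val('j') = 10
Position k = 3, exponent = n-1-k = 1
B^1 mod M = 7^1 mod 101 = 7
Delta = (10 - 2) * 7 mod 101 = 56
New hash = (24 + 56) mod 101 = 80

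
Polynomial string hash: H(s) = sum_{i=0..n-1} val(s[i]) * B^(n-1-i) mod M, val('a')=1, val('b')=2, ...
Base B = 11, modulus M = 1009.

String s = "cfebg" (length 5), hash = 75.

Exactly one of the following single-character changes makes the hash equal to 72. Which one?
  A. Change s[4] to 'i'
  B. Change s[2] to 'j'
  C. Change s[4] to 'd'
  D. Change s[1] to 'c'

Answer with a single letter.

Answer: C

Derivation:
Option A: s[4]='g'->'i', delta=(9-7)*11^0 mod 1009 = 2, hash=75+2 mod 1009 = 77
Option B: s[2]='e'->'j', delta=(10-5)*11^2 mod 1009 = 605, hash=75+605 mod 1009 = 680
Option C: s[4]='g'->'d', delta=(4-7)*11^0 mod 1009 = 1006, hash=75+1006 mod 1009 = 72 <-- target
Option D: s[1]='f'->'c', delta=(3-6)*11^3 mod 1009 = 43, hash=75+43 mod 1009 = 118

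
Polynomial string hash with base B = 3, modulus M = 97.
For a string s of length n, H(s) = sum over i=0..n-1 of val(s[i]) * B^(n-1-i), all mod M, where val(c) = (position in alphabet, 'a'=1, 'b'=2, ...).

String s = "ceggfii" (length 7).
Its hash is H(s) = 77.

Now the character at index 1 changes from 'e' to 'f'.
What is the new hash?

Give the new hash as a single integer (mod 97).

val('e') = 5, val('f') = 6
Position k = 1, exponent = n-1-k = 5
B^5 mod M = 3^5 mod 97 = 49
Delta = (6 - 5) * 49 mod 97 = 49
New hash = (77 + 49) mod 97 = 29

Answer: 29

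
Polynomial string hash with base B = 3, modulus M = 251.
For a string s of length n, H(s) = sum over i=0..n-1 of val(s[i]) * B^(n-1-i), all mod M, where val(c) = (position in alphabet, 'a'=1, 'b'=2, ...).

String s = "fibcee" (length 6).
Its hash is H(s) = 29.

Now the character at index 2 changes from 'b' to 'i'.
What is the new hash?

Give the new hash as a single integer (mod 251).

Answer: 218

Derivation:
val('b') = 2, val('i') = 9
Position k = 2, exponent = n-1-k = 3
B^3 mod M = 3^3 mod 251 = 27
Delta = (9 - 2) * 27 mod 251 = 189
New hash = (29 + 189) mod 251 = 218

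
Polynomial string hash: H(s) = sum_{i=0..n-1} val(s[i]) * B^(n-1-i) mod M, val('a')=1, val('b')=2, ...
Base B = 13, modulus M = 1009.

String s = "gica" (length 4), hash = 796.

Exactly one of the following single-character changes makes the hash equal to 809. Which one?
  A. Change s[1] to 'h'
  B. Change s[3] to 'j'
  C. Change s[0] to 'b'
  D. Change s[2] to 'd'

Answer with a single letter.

Answer: D

Derivation:
Option A: s[1]='i'->'h', delta=(8-9)*13^2 mod 1009 = 840, hash=796+840 mod 1009 = 627
Option B: s[3]='a'->'j', delta=(10-1)*13^0 mod 1009 = 9, hash=796+9 mod 1009 = 805
Option C: s[0]='g'->'b', delta=(2-7)*13^3 mod 1009 = 114, hash=796+114 mod 1009 = 910
Option D: s[2]='c'->'d', delta=(4-3)*13^1 mod 1009 = 13, hash=796+13 mod 1009 = 809 <-- target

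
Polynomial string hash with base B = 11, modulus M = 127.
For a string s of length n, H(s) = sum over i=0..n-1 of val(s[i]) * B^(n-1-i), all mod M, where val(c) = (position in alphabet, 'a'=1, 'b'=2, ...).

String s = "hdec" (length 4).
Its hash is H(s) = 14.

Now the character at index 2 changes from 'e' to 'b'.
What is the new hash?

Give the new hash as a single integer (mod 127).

Answer: 108

Derivation:
val('e') = 5, val('b') = 2
Position k = 2, exponent = n-1-k = 1
B^1 mod M = 11^1 mod 127 = 11
Delta = (2 - 5) * 11 mod 127 = 94
New hash = (14 + 94) mod 127 = 108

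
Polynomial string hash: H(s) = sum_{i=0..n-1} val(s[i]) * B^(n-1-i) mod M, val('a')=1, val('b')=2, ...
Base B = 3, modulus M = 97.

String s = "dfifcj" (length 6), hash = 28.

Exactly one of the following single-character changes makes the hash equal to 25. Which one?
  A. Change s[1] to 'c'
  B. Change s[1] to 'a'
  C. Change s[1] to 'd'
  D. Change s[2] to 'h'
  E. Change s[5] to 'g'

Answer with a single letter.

Option A: s[1]='f'->'c', delta=(3-6)*3^4 mod 97 = 48, hash=28+48 mod 97 = 76
Option B: s[1]='f'->'a', delta=(1-6)*3^4 mod 97 = 80, hash=28+80 mod 97 = 11
Option C: s[1]='f'->'d', delta=(4-6)*3^4 mod 97 = 32, hash=28+32 mod 97 = 60
Option D: s[2]='i'->'h', delta=(8-9)*3^3 mod 97 = 70, hash=28+70 mod 97 = 1
Option E: s[5]='j'->'g', delta=(7-10)*3^0 mod 97 = 94, hash=28+94 mod 97 = 25 <-- target

Answer: E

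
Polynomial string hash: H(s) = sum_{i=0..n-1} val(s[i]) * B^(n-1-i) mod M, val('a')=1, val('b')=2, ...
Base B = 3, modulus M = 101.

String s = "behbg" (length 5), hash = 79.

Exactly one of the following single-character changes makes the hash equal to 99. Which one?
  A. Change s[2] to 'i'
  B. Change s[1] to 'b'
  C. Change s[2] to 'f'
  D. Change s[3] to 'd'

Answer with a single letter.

Answer: B

Derivation:
Option A: s[2]='h'->'i', delta=(9-8)*3^2 mod 101 = 9, hash=79+9 mod 101 = 88
Option B: s[1]='e'->'b', delta=(2-5)*3^3 mod 101 = 20, hash=79+20 mod 101 = 99 <-- target
Option C: s[2]='h'->'f', delta=(6-8)*3^2 mod 101 = 83, hash=79+83 mod 101 = 61
Option D: s[3]='b'->'d', delta=(4-2)*3^1 mod 101 = 6, hash=79+6 mod 101 = 85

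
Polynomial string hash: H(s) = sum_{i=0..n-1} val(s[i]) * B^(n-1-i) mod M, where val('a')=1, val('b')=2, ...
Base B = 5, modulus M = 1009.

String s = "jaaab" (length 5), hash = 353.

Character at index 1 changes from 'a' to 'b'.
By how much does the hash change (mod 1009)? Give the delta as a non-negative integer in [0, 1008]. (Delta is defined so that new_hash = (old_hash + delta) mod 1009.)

Answer: 125

Derivation:
Delta formula: (val(new) - val(old)) * B^(n-1-k) mod M
  val('b') - val('a') = 2 - 1 = 1
  B^(n-1-k) = 5^3 mod 1009 = 125
  Delta = 1 * 125 mod 1009 = 125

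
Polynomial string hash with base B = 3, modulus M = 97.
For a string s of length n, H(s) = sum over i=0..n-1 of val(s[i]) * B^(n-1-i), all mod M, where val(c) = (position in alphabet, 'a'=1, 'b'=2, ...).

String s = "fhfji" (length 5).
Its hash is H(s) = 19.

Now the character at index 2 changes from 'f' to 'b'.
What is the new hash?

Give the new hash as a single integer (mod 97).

Answer: 80

Derivation:
val('f') = 6, val('b') = 2
Position k = 2, exponent = n-1-k = 2
B^2 mod M = 3^2 mod 97 = 9
Delta = (2 - 6) * 9 mod 97 = 61
New hash = (19 + 61) mod 97 = 80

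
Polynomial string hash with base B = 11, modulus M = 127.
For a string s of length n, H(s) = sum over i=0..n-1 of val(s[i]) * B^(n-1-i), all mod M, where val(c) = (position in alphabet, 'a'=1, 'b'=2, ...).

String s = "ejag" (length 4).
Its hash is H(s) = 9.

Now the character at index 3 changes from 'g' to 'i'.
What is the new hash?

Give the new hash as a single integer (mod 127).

Answer: 11

Derivation:
val('g') = 7, val('i') = 9
Position k = 3, exponent = n-1-k = 0
B^0 mod M = 11^0 mod 127 = 1
Delta = (9 - 7) * 1 mod 127 = 2
New hash = (9 + 2) mod 127 = 11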